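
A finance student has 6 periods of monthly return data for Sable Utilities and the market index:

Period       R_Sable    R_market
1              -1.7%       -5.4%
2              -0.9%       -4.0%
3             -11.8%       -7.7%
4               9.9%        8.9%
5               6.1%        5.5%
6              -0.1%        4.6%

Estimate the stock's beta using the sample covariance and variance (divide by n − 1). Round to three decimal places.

0.957

Mean R_i = (-1.7 − 0.9 − 11.8 + 9.9 + 6.1 − 0.1) / 6 = 0.2500%
Mean R_m = (-5.4 − 4.0 − 7.7 + 8.9 + 5.5 + 4.6) / 6 = 0.3167%
Σ(R_i − R̄_i)(R_m − R̄_m) = 224.3650  ⇒  Cov = 224.3650 / 5 = 44.8730
Σ(R_m − R̄_m)² = 234.4683  ⇒  Var(R_m) = 234.4683 / 5 = 46.8937
β = Cov / Var(R_m) = 44.8730 / 46.8937 = 0.9569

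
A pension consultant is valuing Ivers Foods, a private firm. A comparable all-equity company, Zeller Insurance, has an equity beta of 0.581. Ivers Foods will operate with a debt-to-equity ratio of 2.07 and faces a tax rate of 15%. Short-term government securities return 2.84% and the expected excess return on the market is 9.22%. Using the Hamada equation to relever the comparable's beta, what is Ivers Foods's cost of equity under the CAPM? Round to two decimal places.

17.62%

β_L = β_U × [1 + (1 − t)(D/E)] = 0.581 × [1 + (1 − 0.15) × 2.07]
    = 0.581 × [1 + 0.85 × 2.07] = 0.581 × 2.7595 = 1.6033
E(R) = R_f + β_L × MRP = 2.84% + 1.6033 × 9.22% = 17.62%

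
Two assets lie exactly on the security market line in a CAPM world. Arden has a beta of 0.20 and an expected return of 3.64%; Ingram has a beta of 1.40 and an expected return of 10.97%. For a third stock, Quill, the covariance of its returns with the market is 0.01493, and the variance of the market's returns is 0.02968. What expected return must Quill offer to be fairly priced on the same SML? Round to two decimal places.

5.49%

MRP = (10.97% − 3.64%) / (1.40 − 0.20) = 6.1083%
R_f = 3.64% − 0.20 × 6.1083% = 2.4183%
β_Quill = Cov / Var(R_m) = 0.01493 / 0.02968 = 0.5030
E(R_Quill) = R_f + β × MRP = 2.4183% + 0.5030 × 6.1083% = 5.49%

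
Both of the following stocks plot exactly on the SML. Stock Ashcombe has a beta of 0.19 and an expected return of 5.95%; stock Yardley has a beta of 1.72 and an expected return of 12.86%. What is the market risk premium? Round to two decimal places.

4.52%

Both satisfy E(R) = R_f + β·MRP, so the slope of the SML is
MRP = (12.86% − 5.95%) / (1.72 − 0.19) = 6.91% / 1.53 = 4.5163%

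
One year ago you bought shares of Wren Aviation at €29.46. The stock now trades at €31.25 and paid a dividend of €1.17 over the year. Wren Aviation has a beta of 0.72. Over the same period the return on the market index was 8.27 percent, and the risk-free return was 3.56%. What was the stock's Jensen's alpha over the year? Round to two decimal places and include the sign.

+3.10%

Realised HPR = (P1 + D1 − P0) / P0 = (31.25 + 1.17 − 29.46) / 29.46 = 2.96 / 29.46 = 10.0475%
MRP = 8.27% − 3.56% = 4.71%
CAPM required = R_f + β·MRP = 3.56% + 0.72 × 4.71% = 6.9512%
α = realised − required = 10.0475% − 6.9512% = +3.10%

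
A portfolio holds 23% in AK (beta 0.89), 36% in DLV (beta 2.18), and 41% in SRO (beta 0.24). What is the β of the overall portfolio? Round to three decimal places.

1.088

β_P = Σ w_i β_i = 0.23×0.89 + 0.36×2.18 + 0.41×0.24 = 1.0879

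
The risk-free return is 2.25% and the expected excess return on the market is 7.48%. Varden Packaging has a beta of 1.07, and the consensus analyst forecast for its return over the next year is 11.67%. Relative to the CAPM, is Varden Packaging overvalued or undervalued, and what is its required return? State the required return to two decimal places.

Undervalued; required return 10.25%

Required return = R_f + β·MRP = 2.25% + 1.07 × 7.48% = 10.25%
Forecast 11.67% > required 10.25% → the stock plots above the SML → undervalued.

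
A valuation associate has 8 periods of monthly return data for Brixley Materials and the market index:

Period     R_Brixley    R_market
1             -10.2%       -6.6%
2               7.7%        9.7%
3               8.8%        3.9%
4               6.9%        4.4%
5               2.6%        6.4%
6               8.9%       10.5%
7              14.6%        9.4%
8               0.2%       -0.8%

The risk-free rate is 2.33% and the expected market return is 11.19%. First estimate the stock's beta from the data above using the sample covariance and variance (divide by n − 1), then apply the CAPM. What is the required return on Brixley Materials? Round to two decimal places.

12.27%

Mean R_i = (-10.2 + 7.7 + 8.8 + 6.9 + 2.6 + 8.9 + 14.6 + 0.2) / 8 = 4.9375%
Mean R_m = (-6.6 + 9.7 + 3.9 + 4.4 + 6.4 + 10.5 + 9.4 − 0.8) / 8 = 4.6125%
Σ(R_i − R̄_i)(R_m − R̄_m) = 271.6663  ⇒  Cov = 271.6663 / 7 = 38.8095
Σ(R_m − R̄_m)² = 242.2288  ⇒  Var(R_m) = 242.2288 / 7 = 34.6041
β = Cov / Var(R_m) = 38.8095 / 34.6041 = 1.1215
MRP = 11.19% − 2.33% = 8.86%
E(R) = R_f + β × MRP = 2.33% + 1.1215 × 8.86% = 12.27%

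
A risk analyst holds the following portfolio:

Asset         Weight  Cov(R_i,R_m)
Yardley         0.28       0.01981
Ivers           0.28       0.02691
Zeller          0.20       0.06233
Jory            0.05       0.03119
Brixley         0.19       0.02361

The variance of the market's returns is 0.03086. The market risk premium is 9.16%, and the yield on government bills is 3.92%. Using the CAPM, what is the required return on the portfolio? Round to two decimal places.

13.30%

β_Yardley = 0.01981 / 0.03086 = 0.6419
β_Ivers = 0.02691 / 0.03086 = 0.8720
β_Zeller = 0.06233 / 0.03086 = 2.0198
β_Jory = 0.03119 / 0.03086 = 1.0107
β_Brixley = 0.02361 / 0.03086 = 0.7651
β_P = Σ w_i β_i = 0.28×0.6419 + 0.28×0.8720 + 0.20×2.0198 + 0.05×1.0107 + 0.19×0.7651 = 1.0238
E(R_P) = R_f + β_P × MRP = 3.92% + 1.0238 × 9.16% = 13.30%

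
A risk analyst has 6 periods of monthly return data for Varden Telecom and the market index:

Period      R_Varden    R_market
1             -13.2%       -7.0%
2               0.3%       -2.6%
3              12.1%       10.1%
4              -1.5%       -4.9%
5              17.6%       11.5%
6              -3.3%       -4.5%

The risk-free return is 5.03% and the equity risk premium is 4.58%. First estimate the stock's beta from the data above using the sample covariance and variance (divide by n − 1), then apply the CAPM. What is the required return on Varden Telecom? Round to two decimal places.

Mean R_i = (-13.2 + 0.3 + 12.1 − 1.5 + 17.6 − 3.3) / 6 = 2.0000%
Mean R_m = (-7.0 − 2.6 + 10.1 − 4.9 + 11.5 − 4.5) / 6 = 0.4333%
Σ(R_i − R̄_i)(R_m − R̄_m) = 433.2300  ⇒  Cov = 433.2300 / 5 = 86.6460
Σ(R_m − R̄_m)² = 333.1533  ⇒  Var(R_m) = 333.1533 / 5 = 66.6307
β = Cov / Var(R_m) = 86.6460 / 66.6307 = 1.3004
E(R) = R_f + β × MRP = 5.03% + 1.3004 × 4.58% = 10.99%

10.99%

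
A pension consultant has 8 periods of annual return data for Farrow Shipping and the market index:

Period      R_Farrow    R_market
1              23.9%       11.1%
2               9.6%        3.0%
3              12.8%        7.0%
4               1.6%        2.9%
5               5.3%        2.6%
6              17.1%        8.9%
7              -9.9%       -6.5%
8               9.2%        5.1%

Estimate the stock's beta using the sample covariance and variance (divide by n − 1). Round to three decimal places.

1.858

Mean R_i = (23.9 + 9.6 + 12.8 + 1.6 + 5.3 + 17.1 − 9.9 + 9.2) / 8 = 8.7000%
Mean R_m = (11.1 + 3.0 + 7.0 + 2.9 + 2.6 + 8.9 − 6.5 + 5.1) / 8 = 4.2625%
Σ(R_i − R̄_i)(R_m − R̄_m) = 368.9000  ⇒  Cov = 368.9000 / 7 = 52.7000
Σ(R_m − R̄_m)² = 198.4988  ⇒  Var(R_m) = 198.4988 / 7 = 28.3570
β = Cov / Var(R_m) = 52.7000 / 28.3570 = 1.8584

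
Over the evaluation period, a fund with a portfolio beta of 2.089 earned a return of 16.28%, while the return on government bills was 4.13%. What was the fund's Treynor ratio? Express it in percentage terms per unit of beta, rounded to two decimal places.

5.82%

Treynor = (R_P − R_f) / β_P = (16.28% − 4.13%) / 2.0890 = 12.15% / 2.0890 = 5.82%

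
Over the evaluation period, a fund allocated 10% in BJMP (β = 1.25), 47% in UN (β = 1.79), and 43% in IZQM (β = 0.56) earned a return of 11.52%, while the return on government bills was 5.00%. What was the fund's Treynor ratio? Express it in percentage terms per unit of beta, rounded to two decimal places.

5.40%

β_P = 0.10×1.25 + 0.47×1.79 + 0.43×0.56 = 1.2071
Treynor = (R_P − R_f) / β_P = (11.52% − 5.00%) / 1.2071 = 6.52% / 1.2071 = 5.40%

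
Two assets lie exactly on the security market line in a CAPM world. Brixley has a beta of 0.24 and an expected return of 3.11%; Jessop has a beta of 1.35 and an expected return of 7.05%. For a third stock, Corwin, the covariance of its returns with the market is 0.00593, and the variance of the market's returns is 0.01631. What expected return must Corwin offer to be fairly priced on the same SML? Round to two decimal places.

MRP = (7.05% − 3.11%) / (1.35 − 0.24) = 3.5495%
R_f = 3.11% − 0.24 × 3.5495% = 2.2581%
β_Corwin = Cov / Var(R_m) = 0.00593 / 0.01631 = 0.3636
E(R_Corwin) = R_f + β × MRP = 2.2581% + 0.3636 × 3.5495% = 3.55%

3.55%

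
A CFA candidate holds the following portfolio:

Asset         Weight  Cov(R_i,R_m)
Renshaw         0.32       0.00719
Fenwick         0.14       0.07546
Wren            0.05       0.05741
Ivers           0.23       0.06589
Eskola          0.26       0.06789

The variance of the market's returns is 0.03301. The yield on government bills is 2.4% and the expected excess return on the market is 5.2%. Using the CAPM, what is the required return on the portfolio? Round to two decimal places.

10.05%

β_Renshaw = 0.00719 / 0.03301 = 0.2178
β_Fenwick = 0.07546 / 0.03301 = 2.2860
β_Wren = 0.05741 / 0.03301 = 1.7392
β_Ivers = 0.06589 / 0.03301 = 1.9961
β_Eskola = 0.06789 / 0.03301 = 2.0566
β_P = Σ w_i β_i = 0.32×0.2178 + 0.14×2.2860 + 0.05×1.7392 + 0.23×1.9961 + 0.26×2.0566 = 1.4705
E(R_P) = R_f + β_P × MRP = 2.4% + 1.4705 × 5.2% = 10.05%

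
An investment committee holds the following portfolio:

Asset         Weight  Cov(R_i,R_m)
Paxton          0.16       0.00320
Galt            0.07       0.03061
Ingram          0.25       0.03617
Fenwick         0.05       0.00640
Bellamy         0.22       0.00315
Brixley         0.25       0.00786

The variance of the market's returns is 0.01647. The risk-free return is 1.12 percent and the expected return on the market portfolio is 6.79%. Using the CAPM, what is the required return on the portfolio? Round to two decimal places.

β_Paxton = 0.00320 / 0.01647 = 0.1943
β_Galt = 0.03061 / 0.01647 = 1.8585
β_Ingram = 0.03617 / 0.01647 = 2.1961
β_Fenwick = 0.00640 / 0.01647 = 0.3886
β_Bellamy = 0.00315 / 0.01647 = 0.1913
β_Brixley = 0.00786 / 0.01647 = 0.4772
β_P = Σ w_i β_i = 0.16×0.1943 + 0.07×1.8585 + 0.25×2.1961 + 0.05×0.3886 + 0.22×0.1913 + 0.25×0.4772 = 0.8910
MRP = 6.79% − 1.12% = 5.67%
E(R_P) = R_f + β_P × MRP = 1.12% + 0.8910 × 5.67% = 6.17%

6.17%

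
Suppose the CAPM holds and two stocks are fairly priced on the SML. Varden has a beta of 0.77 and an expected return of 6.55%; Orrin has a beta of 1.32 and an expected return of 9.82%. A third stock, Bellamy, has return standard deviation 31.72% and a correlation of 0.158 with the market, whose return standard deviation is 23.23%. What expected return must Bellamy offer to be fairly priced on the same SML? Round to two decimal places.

MRP = (9.82% − 6.55%) / (1.32 − 0.77) = 5.9455%
R_f = 6.55% − 0.77 × 5.9455% = 1.9720%
β_Bellamy = ρ·σ_i/σ_m = 0.158 × 31.72 / 23.23 = 0.2157
E(R_Bellamy) = R_f + β × MRP = 1.9720% + 0.2157 × 5.9455% = 3.25%

3.25%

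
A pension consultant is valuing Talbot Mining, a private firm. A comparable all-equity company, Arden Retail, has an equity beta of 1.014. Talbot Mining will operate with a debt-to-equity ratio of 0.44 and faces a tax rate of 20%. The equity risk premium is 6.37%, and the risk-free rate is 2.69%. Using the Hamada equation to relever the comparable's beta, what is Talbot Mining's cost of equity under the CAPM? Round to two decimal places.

β_L = β_U × [1 + (1 − t)(D/E)] = 1.014 × [1 + (1 − 0.20) × 0.44]
    = 1.014 × [1 + 0.80 × 0.44] = 1.014 × 1.3520 = 1.3709
E(R) = R_f + β_L × MRP = 2.69% + 1.3709 × 6.37% = 11.42%

11.42%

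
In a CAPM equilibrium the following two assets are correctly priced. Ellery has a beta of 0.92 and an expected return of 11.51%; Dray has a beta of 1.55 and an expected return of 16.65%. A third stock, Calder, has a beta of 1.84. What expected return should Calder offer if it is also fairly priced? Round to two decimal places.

MRP (SML slope) = (16.65% − 11.51%) / (1.55 − 0.92) = 5.14% / 0.63 = 8.1587%
R_f (intercept) = 11.51% − 0.92 × 8.1587% = 4.0040%
E(R_Calder) = R_f + β × MRP = 4.0040% + 1.84 × 8.1587% = 19.02%

19.02%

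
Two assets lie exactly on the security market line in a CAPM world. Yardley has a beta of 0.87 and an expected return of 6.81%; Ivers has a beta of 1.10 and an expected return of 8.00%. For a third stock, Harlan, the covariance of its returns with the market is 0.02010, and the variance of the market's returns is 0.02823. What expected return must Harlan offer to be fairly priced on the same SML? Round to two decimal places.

MRP = (8.00% − 6.81%) / (1.10 − 0.87) = 5.1739%
R_f = 6.81% − 0.87 × 5.1739% = 2.3087%
β_Harlan = Cov / Var(R_m) = 0.02010 / 0.02823 = 0.7120
E(R_Harlan) = R_f + β × MRP = 2.3087% + 0.7120 × 5.1739% = 5.99%

5.99%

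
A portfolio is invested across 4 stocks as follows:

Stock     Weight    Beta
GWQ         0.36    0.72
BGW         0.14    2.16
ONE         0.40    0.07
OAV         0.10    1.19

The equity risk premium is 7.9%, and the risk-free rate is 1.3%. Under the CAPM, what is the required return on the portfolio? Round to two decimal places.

β_P = Σ w_i β_i = 0.36×0.72 + 0.14×2.16 + 0.40×0.07 + 0.10×1.19 = 0.7086
E(R_P) = R_f + β_P × MRP = 1.3% + 0.7086 × 7.9% = 6.90%

6.90%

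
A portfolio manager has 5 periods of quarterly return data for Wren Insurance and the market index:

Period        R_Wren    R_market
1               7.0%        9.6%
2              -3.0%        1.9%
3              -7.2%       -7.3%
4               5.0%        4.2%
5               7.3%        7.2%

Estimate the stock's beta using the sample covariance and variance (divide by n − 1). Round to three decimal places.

0.937

Mean R_i = (7.0 − 3.0 − 7.2 + 5.0 + 7.3) / 5 = 1.8200%
Mean R_m = (9.6 + 1.9 − 7.3 + 4.2 + 7.2) / 5 = 3.1200%
Σ(R_i − R̄_i)(R_m − R̄_m) = 159.2280  ⇒  Cov = 159.2280 / 4 = 39.8070
Σ(R_m − R̄_m)² = 169.8680  ⇒  Var(R_m) = 169.8680 / 4 = 42.4670
β = Cov / Var(R_m) = 39.8070 / 42.4670 = 0.9374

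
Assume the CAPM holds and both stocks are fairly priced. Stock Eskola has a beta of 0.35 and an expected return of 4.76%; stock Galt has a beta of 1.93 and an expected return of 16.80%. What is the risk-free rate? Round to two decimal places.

2.09%

Both satisfy E(R) = R_f + β·MRP, so the slope of the SML is
MRP = (16.80% − 4.76%) / (1.93 − 0.35) = 12.04% / 1.58 = 7.6203%
R_f = E(R_Eskola) − β_Eskola·MRP = 4.76% − 0.35 × 7.6203% = 2.0929%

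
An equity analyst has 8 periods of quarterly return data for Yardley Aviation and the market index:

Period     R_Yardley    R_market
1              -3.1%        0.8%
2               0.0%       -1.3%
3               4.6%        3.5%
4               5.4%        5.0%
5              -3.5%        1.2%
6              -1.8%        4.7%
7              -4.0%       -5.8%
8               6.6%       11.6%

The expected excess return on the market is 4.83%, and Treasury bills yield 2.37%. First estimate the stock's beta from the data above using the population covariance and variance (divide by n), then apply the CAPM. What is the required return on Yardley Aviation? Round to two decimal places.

5.47%

Mean R_i = (-3.1 + 0.0 + 4.6 + 5.4 − 3.5 − 1.8 − 4.0 + 6.6) / 8 = 0.5250%
Mean R_m = (0.8 − 1.3 + 3.5 + 5.0 + 1.2 + 4.7 − 5.8 + 11.6) / 8 = 2.4625%
Σ(R_i − R̄_i)(R_m − R̄_m) = 117.3775  ⇒  Cov = 117.3775 / 8 = 14.6722
Σ(R_m − R̄_m)² = 182.7988  ⇒  Var(R_m) = 182.7988 / 8 = 22.8499
β = Cov / Var(R_m) = 14.6722 / 22.8499 = 0.6421
E(R) = R_f + β × MRP = 2.37% + 0.6421 × 4.83% = 5.47%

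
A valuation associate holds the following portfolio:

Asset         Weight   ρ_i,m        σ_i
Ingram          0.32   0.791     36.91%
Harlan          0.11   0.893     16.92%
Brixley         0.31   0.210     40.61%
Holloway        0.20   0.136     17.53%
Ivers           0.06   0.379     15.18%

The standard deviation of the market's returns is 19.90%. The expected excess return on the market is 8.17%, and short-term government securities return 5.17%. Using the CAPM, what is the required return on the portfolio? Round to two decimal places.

11.11%

β_Ingram = 0.791 × 36.91% / 19.90% = 1.4671
β_Harlan = 0.893 × 16.92% / 19.90% = 0.7593
β_Brixley = 0.210 × 40.61% / 19.90% = 0.4285
β_Holloway = 0.136 × 17.53% / 19.90% = 0.1198
β_Ivers = 0.379 × 15.18% / 19.90% = 0.2891
β_P = Σ w_i β_i = 0.32×1.4671 + 0.11×0.7593 + 0.31×0.4285 + 0.20×0.1198 + 0.06×0.2891 = 0.7271
E(R_P) = R_f + β_P × MRP = 5.17% + 0.7271 × 8.17% = 11.11%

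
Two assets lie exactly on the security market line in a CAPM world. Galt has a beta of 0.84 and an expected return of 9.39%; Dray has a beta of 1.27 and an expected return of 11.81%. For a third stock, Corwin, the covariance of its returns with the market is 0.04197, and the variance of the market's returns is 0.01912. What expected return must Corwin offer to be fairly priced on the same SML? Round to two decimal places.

17.02%

MRP = (11.81% − 9.39%) / (1.27 − 0.84) = 5.6279%
R_f = 9.39% − 0.84 × 5.6279% = 4.6626%
β_Corwin = Cov / Var(R_m) = 0.04197 / 0.01912 = 2.1951
E(R_Corwin) = R_f + β × MRP = 4.6626% + 2.1951 × 5.6279% = 17.02%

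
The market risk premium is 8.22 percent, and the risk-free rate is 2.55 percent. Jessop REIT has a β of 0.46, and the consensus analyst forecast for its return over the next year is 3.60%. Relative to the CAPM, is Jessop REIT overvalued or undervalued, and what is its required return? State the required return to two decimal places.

Overvalued; required return 6.33%

Required return = R_f + β·MRP = 2.55% + 0.46 × 8.22% = 6.33%
Forecast 3.60% < required 6.33% → the stock plots below the SML → overvalued.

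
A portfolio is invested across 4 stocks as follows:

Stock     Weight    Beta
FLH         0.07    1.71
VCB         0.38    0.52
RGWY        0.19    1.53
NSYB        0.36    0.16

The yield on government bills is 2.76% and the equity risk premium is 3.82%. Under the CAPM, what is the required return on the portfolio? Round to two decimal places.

5.30%

β_P = Σ w_i β_i = 0.07×1.71 + 0.38×0.52 + 0.19×1.53 + 0.36×0.16 = 0.6656
E(R_P) = R_f + β_P × MRP = 2.76% + 0.6656 × 3.82% = 5.30%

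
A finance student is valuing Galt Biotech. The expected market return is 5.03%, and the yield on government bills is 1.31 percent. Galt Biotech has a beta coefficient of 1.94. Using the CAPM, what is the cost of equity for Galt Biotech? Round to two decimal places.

8.53%

Market risk premium = E(R_m) − R_f = 5.03% − 1.31% = 3.72%
E(R) = R_f + β × MRP = 1.31% + 1.94 × 3.72% = 8.53%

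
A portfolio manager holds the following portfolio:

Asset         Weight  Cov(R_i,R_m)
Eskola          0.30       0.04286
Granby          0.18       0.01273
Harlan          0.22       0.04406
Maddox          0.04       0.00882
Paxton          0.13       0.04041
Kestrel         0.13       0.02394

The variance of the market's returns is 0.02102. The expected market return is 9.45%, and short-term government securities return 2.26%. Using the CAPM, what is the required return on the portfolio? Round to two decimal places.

13.74%

β_Eskola = 0.04286 / 0.02102 = 2.0390
β_Granby = 0.01273 / 0.02102 = 0.6056
β_Harlan = 0.04406 / 0.02102 = 2.0961
β_Maddox = 0.00882 / 0.02102 = 0.4196
β_Paxton = 0.04041 / 0.02102 = 1.9225
β_Kestrel = 0.02394 / 0.02102 = 1.1389
β_P = Σ w_i β_i = 0.30×2.0390 + 0.18×0.6056 + 0.22×2.0961 + 0.04×0.4196 + 0.13×1.9225 + 0.13×1.1389 = 1.5966
MRP = 9.45% − 2.26% = 7.19%
E(R_P) = R_f + β_P × MRP = 2.26% + 1.5966 × 7.19% = 13.74%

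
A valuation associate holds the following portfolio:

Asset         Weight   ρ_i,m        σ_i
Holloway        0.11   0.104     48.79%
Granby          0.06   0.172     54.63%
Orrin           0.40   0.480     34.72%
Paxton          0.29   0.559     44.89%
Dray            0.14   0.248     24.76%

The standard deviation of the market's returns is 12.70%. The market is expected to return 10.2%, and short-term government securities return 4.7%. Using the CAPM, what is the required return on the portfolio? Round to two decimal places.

11.60%

β_Holloway = 0.104 × 48.79% / 12.70% = 0.3995
β_Granby = 0.172 × 54.63% / 12.70% = 0.7399
β_Orrin = 0.480 × 34.72% / 12.70% = 1.3123
β_Paxton = 0.559 × 44.89% / 12.70% = 1.9759
β_Dray = 0.248 × 24.76% / 12.70% = 0.4835
β_P = Σ w_i β_i = 0.11×0.3995 + 0.06×0.7399 + 0.40×1.3123 + 0.29×1.9759 + 0.14×0.4835 = 1.2540
MRP = 10.2% − 4.7% = 5.50%
E(R_P) = R_f + β_P × MRP = 4.7% + 1.2540 × 5.5% = 11.60%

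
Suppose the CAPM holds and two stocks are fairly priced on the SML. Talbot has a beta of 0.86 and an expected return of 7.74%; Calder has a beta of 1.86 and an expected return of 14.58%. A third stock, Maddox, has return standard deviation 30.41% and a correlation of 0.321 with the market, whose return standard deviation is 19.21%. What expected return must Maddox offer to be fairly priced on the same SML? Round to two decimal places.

MRP = (14.58% − 7.74%) / (1.86 − 0.86) = 6.8400%
R_f = 7.74% − 0.86 × 6.8400% = 1.8576%
β_Maddox = ρ·σ_i/σ_m = 0.321 × 30.41 / 19.21 = 0.5082
E(R_Maddox) = R_f + β × MRP = 1.8576% + 0.5082 × 6.8400% = 5.33%

5.33%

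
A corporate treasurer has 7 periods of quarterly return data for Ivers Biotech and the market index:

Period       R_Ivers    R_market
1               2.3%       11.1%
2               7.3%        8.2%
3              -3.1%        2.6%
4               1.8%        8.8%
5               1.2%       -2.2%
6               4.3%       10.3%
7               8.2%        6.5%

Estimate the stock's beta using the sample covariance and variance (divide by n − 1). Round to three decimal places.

0.340

Mean R_i = (2.3 + 7.3 − 3.1 + 1.8 + 1.2 + 4.3 + 8.2) / 7 = 3.1429%
Mean R_m = (11.1 + 8.2 + 2.6 + 8.8 − 2.2 + 10.3 + 6.5) / 7 = 6.4714%
Σ(R_i − R̄_i)(R_m − R̄_m) = 45.7486  ⇒  Cov = 45.7486 / 6 = 7.6248
Σ(R_m − R̄_m)² = 134.6743  ⇒  Var(R_m) = 134.6743 / 6 = 22.4457
β = Cov / Var(R_m) = 7.6248 / 22.4457 = 0.3397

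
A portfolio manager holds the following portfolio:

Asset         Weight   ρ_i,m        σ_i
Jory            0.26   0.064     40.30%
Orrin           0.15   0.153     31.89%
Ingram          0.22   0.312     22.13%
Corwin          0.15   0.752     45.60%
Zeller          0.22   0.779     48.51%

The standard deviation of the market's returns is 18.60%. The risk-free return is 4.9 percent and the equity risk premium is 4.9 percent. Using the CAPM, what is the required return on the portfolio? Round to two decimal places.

β_Jory = 0.064 × 40.30% / 18.60% = 0.1387
β_Orrin = 0.153 × 31.89% / 18.60% = 0.2623
β_Ingram = 0.312 × 22.13% / 18.60% = 0.3712
β_Corwin = 0.752 × 45.60% / 18.60% = 1.8436
β_Zeller = 0.779 × 48.51% / 18.60% = 2.0317
β_P = Σ w_i β_i = 0.26×0.1387 + 0.15×0.2623 + 0.22×0.3712 + 0.15×1.8436 + 0.22×2.0317 = 0.8806
E(R_P) = R_f + β_P × MRP = 4.9% + 0.8806 × 4.9% = 9.21%

9.21%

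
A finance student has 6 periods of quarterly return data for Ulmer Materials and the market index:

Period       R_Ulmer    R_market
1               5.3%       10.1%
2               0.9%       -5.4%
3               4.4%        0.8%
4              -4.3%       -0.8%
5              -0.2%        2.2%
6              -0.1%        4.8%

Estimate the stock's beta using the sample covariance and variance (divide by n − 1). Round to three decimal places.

Mean R_i = (5.3 + 0.9 + 4.4 − 4.3 − 0.2 − 0.1) / 6 = 1.0000%
Mean R_m = (10.1 − 5.4 + 0.8 − 0.8 + 2.2 + 4.8) / 6 = 1.9500%
Σ(R_i − R̄_i)(R_m − R̄_m) = 43.0100  ⇒  Cov = 43.0100 / 5 = 8.6020
Σ(R_m − R̄_m)² = 137.5150  ⇒  Var(R_m) = 137.5150 / 5 = 27.5030
β = Cov / Var(R_m) = 8.6020 / 27.5030 = 0.3128

0.313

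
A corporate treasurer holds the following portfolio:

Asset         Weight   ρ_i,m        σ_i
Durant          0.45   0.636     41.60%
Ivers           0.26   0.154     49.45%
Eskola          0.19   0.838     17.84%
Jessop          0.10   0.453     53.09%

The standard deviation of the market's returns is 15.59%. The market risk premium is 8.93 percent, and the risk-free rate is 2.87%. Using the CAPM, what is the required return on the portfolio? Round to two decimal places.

β_Durant = 0.636 × 41.60% / 15.59% = 1.6971
β_Ivers = 0.154 × 49.45% / 15.59% = 0.4885
β_Eskola = 0.838 × 17.84% / 15.59% = 0.9589
β_Jessop = 0.453 × 53.09% / 15.59% = 1.5426
β_P = Σ w_i β_i = 0.45×1.6971 + 0.26×0.4885 + 0.19×0.9589 + 0.10×1.5426 = 1.2272
E(R_P) = R_f + β_P × MRP = 2.87% + 1.2272 × 8.93% = 13.83%

13.83%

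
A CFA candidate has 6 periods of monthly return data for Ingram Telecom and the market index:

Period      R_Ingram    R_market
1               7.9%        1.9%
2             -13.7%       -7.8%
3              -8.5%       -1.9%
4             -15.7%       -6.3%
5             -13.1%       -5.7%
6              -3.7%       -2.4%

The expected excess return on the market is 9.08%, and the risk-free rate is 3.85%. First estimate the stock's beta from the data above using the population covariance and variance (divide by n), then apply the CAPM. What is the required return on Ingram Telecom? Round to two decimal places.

Mean R_i = (7.9 − 13.7 − 8.5 − 15.7 − 13.1 − 3.7) / 6 = -7.8000%
Mean R_m = (1.9 − 7.8 − 1.9 − 6.3 − 5.7 − 2.4) / 6 = -3.7000%
Σ(R_i − R̄_i)(R_m − R̄_m) = 147.3200  ⇒  Cov = 147.3200 / 6 = 24.5533
Σ(R_m − R̄_m)² = 63.8600  ⇒  Var(R_m) = 63.8600 / 6 = 10.6433
β = Cov / Var(R_m) = 24.5533 / 10.6433 = 2.3069
E(R) = R_f + β × MRP = 3.85% + 2.3069 × 9.08% = 24.80%

24.80%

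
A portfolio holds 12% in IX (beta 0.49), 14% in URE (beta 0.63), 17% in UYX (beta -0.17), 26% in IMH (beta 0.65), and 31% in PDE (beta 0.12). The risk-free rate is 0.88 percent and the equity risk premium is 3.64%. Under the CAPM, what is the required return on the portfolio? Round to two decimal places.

2.06%

β_P = Σ w_i β_i = 0.12×0.49 + 0.14×0.63 + 0.17×-0.17 + 0.26×0.65 + 0.31×0.12 = 0.3243
E(R_P) = R_f + β_P × MRP = 0.88% + 0.3243 × 3.64% = 2.06%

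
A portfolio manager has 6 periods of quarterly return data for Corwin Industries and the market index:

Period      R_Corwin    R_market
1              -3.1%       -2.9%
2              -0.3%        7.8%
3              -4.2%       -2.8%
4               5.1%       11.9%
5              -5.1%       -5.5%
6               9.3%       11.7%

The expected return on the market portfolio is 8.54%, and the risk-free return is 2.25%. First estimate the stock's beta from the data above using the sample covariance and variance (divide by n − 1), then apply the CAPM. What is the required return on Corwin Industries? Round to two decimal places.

Mean R_i = (-3.1 − 0.3 − 4.2 + 5.1 − 5.1 + 9.3) / 6 = 0.2833%
Mean R_m = (-2.9 + 7.8 − 2.8 + 11.9 − 5.5 + 11.7) / 6 = 3.3667%
Σ(R_i − R̄_i)(R_m − R̄_m) = 210.2367  ⇒  Cov = 210.2367 / 5 = 42.0473
Σ(R_m − R̄_m)² = 317.8333  ⇒  Var(R_m) = 317.8333 / 5 = 63.5667
β = Cov / Var(R_m) = 42.0473 / 63.5667 = 0.6615
MRP = 8.54% − 2.25% = 6.29%
E(R) = R_f + β × MRP = 2.25% + 0.6615 × 6.29% = 6.41%

6.41%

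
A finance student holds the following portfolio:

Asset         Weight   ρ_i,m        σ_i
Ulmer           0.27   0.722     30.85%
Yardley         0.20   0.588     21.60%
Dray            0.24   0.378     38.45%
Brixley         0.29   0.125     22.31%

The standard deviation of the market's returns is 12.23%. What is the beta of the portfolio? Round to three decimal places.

1.051

β_Ulmer = 0.722 × 30.85% / 12.23% = 1.8212
β_Yardley = 0.588 × 21.60% / 12.23% = 1.0385
β_Dray = 0.378 × 38.45% / 12.23% = 1.1884
β_Brixley = 0.125 × 22.31% / 12.23% = 0.2280
β_P = Σ w_i β_i = 0.27×1.8212 + 0.20×1.0385 + 0.24×1.1884 + 0.29×0.2280 = 1.0508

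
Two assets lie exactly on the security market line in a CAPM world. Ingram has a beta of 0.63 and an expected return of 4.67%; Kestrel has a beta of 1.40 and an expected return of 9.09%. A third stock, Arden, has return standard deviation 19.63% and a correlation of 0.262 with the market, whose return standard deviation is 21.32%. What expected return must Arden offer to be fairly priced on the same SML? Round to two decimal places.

MRP = (9.09% − 4.67%) / (1.40 − 0.63) = 5.7403%
R_f = 4.67% − 0.63 × 5.7403% = 1.0536%
β_Arden = ρ·σ_i/σ_m = 0.262 × 19.63 / 21.32 = 0.2412
E(R_Arden) = R_f + β × MRP = 1.0536% + 0.2412 × 5.7403% = 2.44%

2.44%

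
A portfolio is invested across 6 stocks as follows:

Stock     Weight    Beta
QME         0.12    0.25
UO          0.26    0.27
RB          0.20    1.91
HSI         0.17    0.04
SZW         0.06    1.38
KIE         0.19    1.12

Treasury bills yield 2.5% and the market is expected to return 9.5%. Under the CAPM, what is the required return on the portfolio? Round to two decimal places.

7.99%

β_P = Σ w_i β_i = 0.12×0.25 + 0.26×0.27 + 0.20×1.91 + 0.17×0.04 + 0.06×1.38 + 0.19×1.12 = 0.7846
MRP = 9.5% − 2.5% = 7.00%
E(R_P) = R_f + β_P × MRP = 2.5% + 0.7846 × 7.0% = 7.99%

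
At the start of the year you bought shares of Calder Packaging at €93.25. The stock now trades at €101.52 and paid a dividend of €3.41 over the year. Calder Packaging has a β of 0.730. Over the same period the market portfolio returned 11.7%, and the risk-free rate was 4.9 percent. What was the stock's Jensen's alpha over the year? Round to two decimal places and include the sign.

+2.66%

Realised HPR = (P1 + D1 − P0) / P0 = (101.52 + 3.41 − 93.25) / 93.25 = 11.68 / 93.25 = 12.5255%
MRP = 11.7% − 4.9% = 6.80%
CAPM required = R_f + β·MRP = 4.9% + 0.730 × 6.8% = 9.8640%
α = realised − required = 12.5255% − 9.8640% = +2.66%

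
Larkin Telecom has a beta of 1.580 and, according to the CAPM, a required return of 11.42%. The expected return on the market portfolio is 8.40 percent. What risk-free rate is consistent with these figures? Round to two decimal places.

3.19%

E(R) = R_f + β(E(R_m) − R_f) = R_f(1 − β) + β·E(R_m)
11.42% = R_f × (1 − 1.580) + 1.580 × 8.40%
11.42% = R_f × -0.580 + 13.27200%
R_f = (11.42% − 13.27200%) / -0.580 = 3.19%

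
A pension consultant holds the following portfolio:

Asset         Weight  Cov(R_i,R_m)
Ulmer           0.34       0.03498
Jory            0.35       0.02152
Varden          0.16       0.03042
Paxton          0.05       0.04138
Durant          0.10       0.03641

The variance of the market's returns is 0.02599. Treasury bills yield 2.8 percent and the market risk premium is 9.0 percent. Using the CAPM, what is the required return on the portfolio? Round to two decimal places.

13.19%

β_Ulmer = 0.03498 / 0.02599 = 1.3459
β_Jory = 0.02152 / 0.02599 = 0.8280
β_Varden = 0.03042 / 0.02599 = 1.1705
β_Paxton = 0.04138 / 0.02599 = 1.5922
β_Durant = 0.03641 / 0.02599 = 1.4009
β_P = Σ w_i β_i = 0.34×1.3459 + 0.35×0.8280 + 0.16×1.1705 + 0.05×1.5922 + 0.10×1.4009 = 1.1544
E(R_P) = R_f + β_P × MRP = 2.8% + 1.1544 × 9.0% = 13.19%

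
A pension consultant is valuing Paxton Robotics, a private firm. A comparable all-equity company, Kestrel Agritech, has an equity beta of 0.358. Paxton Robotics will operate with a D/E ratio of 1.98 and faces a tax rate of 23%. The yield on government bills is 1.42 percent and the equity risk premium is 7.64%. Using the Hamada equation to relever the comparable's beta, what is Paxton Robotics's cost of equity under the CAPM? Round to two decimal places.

β_L = β_U × [1 + (1 − t)(D/E)] = 0.358 × [1 + (1 − 0.23) × 1.98]
    = 0.358 × [1 + 0.77 × 1.98] = 0.358 × 2.5246 = 0.9038
E(R) = R_f + β_L × MRP = 1.42% + 0.9038 × 7.64% = 8.33%

8.33%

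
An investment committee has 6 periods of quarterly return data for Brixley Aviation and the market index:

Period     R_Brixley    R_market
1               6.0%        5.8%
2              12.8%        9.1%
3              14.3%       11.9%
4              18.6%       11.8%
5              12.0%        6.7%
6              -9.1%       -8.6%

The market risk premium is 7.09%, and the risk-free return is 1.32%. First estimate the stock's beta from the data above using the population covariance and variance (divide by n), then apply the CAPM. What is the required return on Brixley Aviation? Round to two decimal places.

Mean R_i = (6.0 + 12.8 + 14.3 + 18.6 + 12.0 − 9.1) / 6 = 9.1000%
Mean R_m = (5.8 + 9.1 + 11.9 + 11.8 + 6.7 − 8.6) / 6 = 6.1167%
Σ(R_i − R̄_i)(R_m − R̄_m) = 365.6200  ⇒  Cov = 365.6200 / 6 = 60.9367
Σ(R_m − R̄_m)² = 291.6683  ⇒  Var(R_m) = 291.6683 / 6 = 48.6114
β = Cov / Var(R_m) = 60.9367 / 48.6114 = 1.2535
E(R) = R_f + β × MRP = 1.32% + 1.2535 × 7.09% = 10.21%

10.21%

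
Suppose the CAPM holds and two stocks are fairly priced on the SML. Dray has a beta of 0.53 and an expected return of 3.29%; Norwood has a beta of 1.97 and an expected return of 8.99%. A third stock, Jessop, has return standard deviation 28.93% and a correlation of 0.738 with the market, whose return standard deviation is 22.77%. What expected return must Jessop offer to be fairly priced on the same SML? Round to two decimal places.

MRP = (8.99% − 3.29%) / (1.97 − 0.53) = 3.9583%
R_f = 3.29% − 0.53 × 3.9583% = 1.1921%
β_Jessop = ρ·σ_i/σ_m = 0.738 × 28.93 / 22.77 = 0.9377
E(R_Jessop) = R_f + β × MRP = 1.1921% + 0.9377 × 3.9583% = 4.90%

4.90%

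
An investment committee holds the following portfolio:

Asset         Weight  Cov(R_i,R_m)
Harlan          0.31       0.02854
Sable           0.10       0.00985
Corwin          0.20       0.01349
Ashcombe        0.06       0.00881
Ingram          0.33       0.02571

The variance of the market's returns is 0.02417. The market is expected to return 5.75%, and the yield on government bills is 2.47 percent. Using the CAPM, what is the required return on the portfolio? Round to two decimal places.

5.39%

β_Harlan = 0.02854 / 0.02417 = 1.1808
β_Sable = 0.00985 / 0.02417 = 0.4075
β_Corwin = 0.01349 / 0.02417 = 0.5581
β_Ashcombe = 0.00881 / 0.02417 = 0.3645
β_Ingram = 0.02571 / 0.02417 = 1.0637
β_P = Σ w_i β_i = 0.31×1.1808 + 0.10×0.4075 + 0.20×0.5581 + 0.06×0.3645 + 0.33×1.0637 = 0.8913
MRP = 5.75% − 2.47% = 3.28%
E(R_P) = R_f + β_P × MRP = 2.47% + 0.8913 × 3.28% = 5.39%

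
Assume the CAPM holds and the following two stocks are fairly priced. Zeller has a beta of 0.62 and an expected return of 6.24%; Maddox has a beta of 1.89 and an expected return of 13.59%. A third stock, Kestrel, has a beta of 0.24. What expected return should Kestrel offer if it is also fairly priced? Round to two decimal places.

MRP (SML slope) = (13.59% − 6.24%) / (1.89 − 0.62) = 7.35% / 1.27 = 5.7874%
R_f (intercept) = 6.24% − 0.62 × 5.7874% = 2.6518%
E(R_Kestrel) = R_f + β × MRP = 2.6518% + 0.24 × 5.7874% = 4.04%

4.04%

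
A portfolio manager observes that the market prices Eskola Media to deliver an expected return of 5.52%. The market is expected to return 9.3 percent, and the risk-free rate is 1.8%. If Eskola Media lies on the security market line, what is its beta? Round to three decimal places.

MRP = 9.3% − 1.8% = 7.50%
β = (E(R) − R_f) / MRP = (5.52% − 1.8%) / 7.5% = 3.72% / 7.5% = 0.496

0.496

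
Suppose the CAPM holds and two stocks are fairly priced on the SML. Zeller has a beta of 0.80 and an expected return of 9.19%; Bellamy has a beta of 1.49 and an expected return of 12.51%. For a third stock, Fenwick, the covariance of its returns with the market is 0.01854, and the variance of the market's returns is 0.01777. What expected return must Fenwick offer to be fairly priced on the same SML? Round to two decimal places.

10.36%

MRP = (12.51% − 9.19%) / (1.49 − 0.80) = 4.8116%
R_f = 9.19% − 0.80 × 4.8116% = 5.3407%
β_Fenwick = Cov / Var(R_m) = 0.01854 / 0.01777 = 1.0433
E(R_Fenwick) = R_f + β × MRP = 5.3407% + 1.0433 × 4.8116% = 10.36%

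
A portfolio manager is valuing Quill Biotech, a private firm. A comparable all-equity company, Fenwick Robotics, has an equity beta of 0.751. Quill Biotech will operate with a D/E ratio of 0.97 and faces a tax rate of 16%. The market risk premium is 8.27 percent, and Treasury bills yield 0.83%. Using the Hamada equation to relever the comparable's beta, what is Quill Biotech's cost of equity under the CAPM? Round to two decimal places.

β_L = β_U × [1 + (1 − t)(D/E)] = 0.751 × [1 + (1 − 0.16) × 0.97]
    = 0.751 × [1 + 0.84 × 0.97] = 0.751 × 1.8148 = 1.3629
E(R) = R_f + β_L × MRP = 0.83% + 1.3629 × 8.27% = 12.10%

12.10%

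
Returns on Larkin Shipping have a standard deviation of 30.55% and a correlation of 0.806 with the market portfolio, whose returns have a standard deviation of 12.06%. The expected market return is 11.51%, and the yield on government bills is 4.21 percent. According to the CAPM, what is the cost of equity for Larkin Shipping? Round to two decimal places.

β = ρ × σ_i / σ_m = 0.806 × 30.55% / 12.06% = 2.0417
MRP = 11.51% − 4.21% = 7.30%
E(R) = 4.21% + 2.0417 × 7.30% = 19.11%

19.11%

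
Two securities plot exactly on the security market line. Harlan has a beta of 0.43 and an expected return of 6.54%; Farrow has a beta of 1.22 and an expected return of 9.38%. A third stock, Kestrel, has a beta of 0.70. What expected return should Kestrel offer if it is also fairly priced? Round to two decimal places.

MRP (SML slope) = (9.38% − 6.54%) / (1.22 − 0.43) = 2.84% / 0.79 = 3.5949%
R_f (intercept) = 6.54% − 0.43 × 3.5949% = 4.9942%
E(R_Kestrel) = R_f + β × MRP = 4.9942% + 0.70 × 3.5949% = 7.51%

7.51%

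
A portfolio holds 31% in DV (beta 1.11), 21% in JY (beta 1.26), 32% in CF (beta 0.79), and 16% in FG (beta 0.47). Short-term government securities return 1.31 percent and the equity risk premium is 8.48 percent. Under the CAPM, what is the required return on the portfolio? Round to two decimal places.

β_P = Σ w_i β_i = 0.31×1.11 + 0.21×1.26 + 0.32×0.79 + 0.16×0.47 = 0.9367
E(R_P) = R_f + β_P × MRP = 1.31% + 0.9367 × 8.48% = 9.25%

9.25%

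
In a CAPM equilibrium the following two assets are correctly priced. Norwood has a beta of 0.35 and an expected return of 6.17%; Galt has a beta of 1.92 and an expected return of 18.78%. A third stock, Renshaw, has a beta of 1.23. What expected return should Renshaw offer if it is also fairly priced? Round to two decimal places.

13.24%

MRP (SML slope) = (18.78% − 6.17%) / (1.92 − 0.35) = 12.61% / 1.57 = 8.0318%
R_f (intercept) = 6.17% − 0.35 × 8.0318% = 3.3589%
E(R_Renshaw) = R_f + β × MRP = 3.3589% + 1.23 × 8.0318% = 13.24%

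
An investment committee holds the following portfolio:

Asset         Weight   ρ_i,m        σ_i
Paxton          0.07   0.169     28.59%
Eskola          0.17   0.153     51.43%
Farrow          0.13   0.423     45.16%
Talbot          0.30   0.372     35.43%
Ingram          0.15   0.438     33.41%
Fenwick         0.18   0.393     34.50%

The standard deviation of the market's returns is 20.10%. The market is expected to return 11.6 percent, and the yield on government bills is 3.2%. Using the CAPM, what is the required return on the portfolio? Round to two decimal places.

β_Paxton = 0.169 × 28.59% / 20.10% = 0.2404
β_Eskola = 0.153 × 51.43% / 20.10% = 0.3915
β_Farrow = 0.423 × 45.16% / 20.10% = 0.9504
β_Talbot = 0.372 × 35.43% / 20.10% = 0.6557
β_Ingram = 0.438 × 33.41% / 20.10% = 0.7280
β_Fenwick = 0.393 × 34.50% / 20.10% = 0.6746
β_P = Σ w_i β_i = 0.07×0.2404 + 0.17×0.3915 + 0.13×0.9504 + 0.30×0.6557 + 0.15×0.7280 + 0.18×0.6746 = 0.6343
MRP = 11.6% − 3.2% = 8.40%
E(R_P) = R_f + β_P × MRP = 3.2% + 0.6343 × 8.4% = 8.53%

8.53%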